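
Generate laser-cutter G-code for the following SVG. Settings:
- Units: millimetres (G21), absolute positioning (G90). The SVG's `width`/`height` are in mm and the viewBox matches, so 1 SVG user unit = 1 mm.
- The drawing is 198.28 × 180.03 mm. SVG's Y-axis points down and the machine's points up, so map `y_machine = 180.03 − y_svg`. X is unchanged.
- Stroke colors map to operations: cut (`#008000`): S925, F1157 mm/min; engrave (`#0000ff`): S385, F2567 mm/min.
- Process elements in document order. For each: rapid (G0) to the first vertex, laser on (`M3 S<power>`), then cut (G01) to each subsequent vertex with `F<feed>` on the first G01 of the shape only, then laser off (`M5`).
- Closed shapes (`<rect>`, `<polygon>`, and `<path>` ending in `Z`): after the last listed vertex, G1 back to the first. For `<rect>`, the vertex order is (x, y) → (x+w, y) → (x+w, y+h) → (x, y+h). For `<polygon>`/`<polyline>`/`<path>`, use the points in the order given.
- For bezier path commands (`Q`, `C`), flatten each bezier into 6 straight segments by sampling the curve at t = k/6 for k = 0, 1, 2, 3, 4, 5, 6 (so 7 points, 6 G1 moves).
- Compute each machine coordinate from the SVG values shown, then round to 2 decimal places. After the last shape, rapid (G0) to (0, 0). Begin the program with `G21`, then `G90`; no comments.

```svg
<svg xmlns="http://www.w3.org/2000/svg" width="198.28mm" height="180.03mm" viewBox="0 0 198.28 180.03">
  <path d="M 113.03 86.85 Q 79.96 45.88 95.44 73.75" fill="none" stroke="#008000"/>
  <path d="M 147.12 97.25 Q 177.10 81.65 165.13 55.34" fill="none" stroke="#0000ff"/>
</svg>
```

G21
G90
G0 X113.03 Y93.18
M3 S925
G01 X103.36 Y104.92 F1157
G01 X96.38 Y112.84
G01 X92.10 Y116.94
G01 X90.51 Y117.21
G01 X91.63 Y113.66
G01 X95.44 Y106.28
M5
G0 X147.12 Y82.78
M3 S385
G01 X155.95 Y88.28 F2567
G01 X162.45 Y94.37
G01 X166.61 Y101.06
G01 X168.45 Y108.34
G01 X167.95 Y116.22
G01 X165.13 Y124.69
M5
G0 X0.00 Y0.00

1 u = 1 mm; y_m = 180.03 − y.

[1] `<path>` quadratic bezier, #008000→cut S925 F1157: (113.03,93.18) → (103.36,104.92) → (96.38,112.84) → (92.10,116.94) → (90.51,117.21) → (91.63,113.66) → (95.44,106.28)

[2] `<path>` quadratic bezier, #0000ff→engrave S385 F2567: (147.12,82.78) → (155.95,88.28) → (162.45,94.37) → (166.61,101.06) → (168.45,108.34) → (167.95,116.22) → (165.13,124.69)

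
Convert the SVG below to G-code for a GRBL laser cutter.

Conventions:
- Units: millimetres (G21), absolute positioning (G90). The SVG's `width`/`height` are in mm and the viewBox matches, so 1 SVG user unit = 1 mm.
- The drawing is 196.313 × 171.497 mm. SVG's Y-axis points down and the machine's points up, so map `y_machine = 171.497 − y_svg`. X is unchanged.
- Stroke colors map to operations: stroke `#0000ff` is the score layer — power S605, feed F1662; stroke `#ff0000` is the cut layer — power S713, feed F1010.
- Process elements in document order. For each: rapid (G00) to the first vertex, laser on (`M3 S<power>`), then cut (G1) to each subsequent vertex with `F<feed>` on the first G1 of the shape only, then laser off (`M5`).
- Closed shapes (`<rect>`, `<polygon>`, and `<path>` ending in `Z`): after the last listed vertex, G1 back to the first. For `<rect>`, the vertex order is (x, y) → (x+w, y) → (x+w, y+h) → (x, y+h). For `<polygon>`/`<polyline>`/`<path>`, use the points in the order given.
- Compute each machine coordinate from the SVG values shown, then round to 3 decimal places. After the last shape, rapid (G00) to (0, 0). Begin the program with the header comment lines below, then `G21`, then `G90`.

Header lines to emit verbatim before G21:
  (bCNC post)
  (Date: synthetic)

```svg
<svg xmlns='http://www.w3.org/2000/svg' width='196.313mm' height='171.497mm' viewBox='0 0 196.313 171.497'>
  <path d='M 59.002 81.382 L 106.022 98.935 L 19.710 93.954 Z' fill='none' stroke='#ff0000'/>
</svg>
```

viewBox `0 0 196.313 171.497` with mm width/height → 1 unit = 1 mm. Flip: y_m = 171.497 − y_svg.

**Shape 1** — `<path>` closed polygon, stroke `#ff0000` → cut (S713, F1010). Machine vertices: (59.002,90.115) → (106.022,72.562) → (19.710,77.543) → (59.002,90.115). Closed: final G1 returns to the first vertex.

(bCNC post)
(Date: synthetic)
G21
G90
G00 X59.002 Y90.115
M3 S713
G1 X106.022 Y72.562 F1010
G1 X19.710 Y77.543
G1 X59.002 Y90.115
M5
G00 X0.000 Y0.000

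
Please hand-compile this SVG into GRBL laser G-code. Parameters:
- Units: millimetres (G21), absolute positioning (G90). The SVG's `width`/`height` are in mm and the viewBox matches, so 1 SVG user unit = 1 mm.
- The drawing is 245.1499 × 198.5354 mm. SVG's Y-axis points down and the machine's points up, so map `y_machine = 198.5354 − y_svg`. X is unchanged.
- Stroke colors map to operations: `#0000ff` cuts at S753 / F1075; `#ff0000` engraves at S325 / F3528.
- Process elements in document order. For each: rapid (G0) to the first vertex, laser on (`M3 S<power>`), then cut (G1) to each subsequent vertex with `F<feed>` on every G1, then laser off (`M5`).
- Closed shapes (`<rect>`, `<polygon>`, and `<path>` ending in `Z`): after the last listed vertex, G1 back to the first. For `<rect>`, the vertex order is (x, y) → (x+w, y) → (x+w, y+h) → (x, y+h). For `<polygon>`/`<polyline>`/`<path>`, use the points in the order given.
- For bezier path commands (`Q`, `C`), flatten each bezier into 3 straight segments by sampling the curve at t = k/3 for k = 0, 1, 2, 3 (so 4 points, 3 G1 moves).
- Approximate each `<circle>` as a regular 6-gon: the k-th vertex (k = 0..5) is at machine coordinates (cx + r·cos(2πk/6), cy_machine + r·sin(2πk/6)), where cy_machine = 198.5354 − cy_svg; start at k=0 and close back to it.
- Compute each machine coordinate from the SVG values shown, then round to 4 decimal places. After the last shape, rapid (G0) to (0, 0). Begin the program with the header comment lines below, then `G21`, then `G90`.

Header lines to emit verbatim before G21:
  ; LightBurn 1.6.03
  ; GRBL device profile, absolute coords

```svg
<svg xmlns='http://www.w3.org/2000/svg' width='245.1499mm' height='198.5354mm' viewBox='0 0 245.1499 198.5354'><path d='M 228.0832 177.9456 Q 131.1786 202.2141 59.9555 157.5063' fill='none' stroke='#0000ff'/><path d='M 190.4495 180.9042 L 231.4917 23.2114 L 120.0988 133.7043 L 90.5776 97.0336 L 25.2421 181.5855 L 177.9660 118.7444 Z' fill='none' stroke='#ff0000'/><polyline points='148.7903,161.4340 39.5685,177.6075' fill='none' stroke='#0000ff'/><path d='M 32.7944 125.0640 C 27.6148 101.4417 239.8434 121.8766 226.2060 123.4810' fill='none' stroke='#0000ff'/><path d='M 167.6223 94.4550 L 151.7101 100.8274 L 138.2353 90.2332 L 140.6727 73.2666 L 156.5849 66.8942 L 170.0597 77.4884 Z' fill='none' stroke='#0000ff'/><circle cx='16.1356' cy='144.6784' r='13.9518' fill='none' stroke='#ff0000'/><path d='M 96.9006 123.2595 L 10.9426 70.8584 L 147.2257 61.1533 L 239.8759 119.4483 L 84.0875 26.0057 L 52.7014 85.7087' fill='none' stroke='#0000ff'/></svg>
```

; LightBurn 1.6.03
; GRBL device profile, absolute coords
G21
G90
G0 X228.0832 Y20.5898
M3 S753
G1 X166.3336 Y12.0748 F1075
G1 X110.2911 Y18.8879 F1075
G1 X59.9555 Y41.0291 F1075
M5
G0 X190.4495 Y17.6312
M3 S325
G1 X231.4917 Y175.3240 F3528
G1 X120.0988 Y64.8311 F3528
G1 X90.5776 Y101.5018 F3528
G1 X25.2421 Y16.9499 F3528
G1 X177.9660 Y79.7910 F3528
G1 X190.4495 Y17.6312 F3528
M5
G0 X148.7903 Y37.1014
M3 S753
G1 X39.5685 Y20.9279 F1075
M5
G0 X32.7944 Y73.4714
M3 S753
G1 X83.6666 Y84.7371 F1075
G1 X180.9723 Y80.6065 F1075
G1 X226.2060 Y75.0544 F1075
M5
G0 X167.6223 Y104.0804
M3 S753
G1 X151.7101 Y97.7080 F1075
G1 X138.2353 Y108.3022 F1075
G1 X140.6727 Y125.2688 F1075
G1 X156.5849 Y131.6412 F1075
G1 X170.0597 Y121.0470 F1075
G1 X167.6223 Y104.0804 F1075
M5
G0 X30.0874 Y53.8570
M3 S325
G1 X23.1115 Y65.9396 F3528
G1 X9.1597 Y65.9396 F3528
G1 X2.1838 Y53.8570 F3528
G1 X9.1597 Y41.7744 F3528
G1 X23.1115 Y41.7744 F3528
G1 X30.0874 Y53.8570 F3528
M5
G0 X96.9006 Y75.2759
M3 S753
G1 X10.9426 Y127.6770 F1075
G1 X147.2257 Y137.3821 F1075
G1 X239.8759 Y79.0871 F1075
G1 X84.0875 Y172.5297 F1075
G1 X52.7014 Y112.8267 F1075
M5
G0 X0.0000 Y0.0000

1 u = 1 mm; y_m = 198.5354 − y.

[1] `<path>` quadratic bezier, #0000ff→cut S753 F1075: (228.0832,20.5898) → (166.3336,12.0748) → (110.2911,18.8879) → (59.9555,41.0291)

[2] `<path>` closed polygon, #ff0000→engrave S325 F3528: (190.4495,17.6312) → (231.4917,175.3240) → (120.0988,64.8311) → (90.5776,101.5018) → (25.2421,16.9499) → (177.9660,79.7910) → (190.4495,17.6312) (closed)

[3] `<polyline>` line segment, #0000ff→cut S753 F1075: (148.7903,37.1014) → (39.5685,20.9279)

[4] `<path>` cubic bezier, #0000ff→cut S753 F1075: (32.7944,73.4714) → (83.6666,84.7371) → (180.9723,80.6065) → (226.2060,75.0544)

[5] `<path>` regular polygon, #0000ff→cut S753 F1075: (167.6223,104.0804) → (151.7101,97.7080) → (138.2353,108.3022) → (140.6727,125.2688) → (156.5849,131.6412) → (170.0597,121.0470) → (167.6223,104.0804) (closed)

[6] `<circle>` circle, #ff0000→engrave S325 F3528: (30.0874,53.8570) → (23.1115,65.9396) → (9.1597,65.9396) → (2.1838,53.8570) → (9.1597,41.7744) → (23.1115,41.7744) → (30.0874,53.8570) (closed)

[7] `<path>` open polyline, #0000ff→cut S753 F1075: (96.9006,75.2759) → (10.9426,127.6770) → (147.2257,137.3821) → (239.8759,79.0871) → (84.0875,172.5297) → (52.7014,112.8267)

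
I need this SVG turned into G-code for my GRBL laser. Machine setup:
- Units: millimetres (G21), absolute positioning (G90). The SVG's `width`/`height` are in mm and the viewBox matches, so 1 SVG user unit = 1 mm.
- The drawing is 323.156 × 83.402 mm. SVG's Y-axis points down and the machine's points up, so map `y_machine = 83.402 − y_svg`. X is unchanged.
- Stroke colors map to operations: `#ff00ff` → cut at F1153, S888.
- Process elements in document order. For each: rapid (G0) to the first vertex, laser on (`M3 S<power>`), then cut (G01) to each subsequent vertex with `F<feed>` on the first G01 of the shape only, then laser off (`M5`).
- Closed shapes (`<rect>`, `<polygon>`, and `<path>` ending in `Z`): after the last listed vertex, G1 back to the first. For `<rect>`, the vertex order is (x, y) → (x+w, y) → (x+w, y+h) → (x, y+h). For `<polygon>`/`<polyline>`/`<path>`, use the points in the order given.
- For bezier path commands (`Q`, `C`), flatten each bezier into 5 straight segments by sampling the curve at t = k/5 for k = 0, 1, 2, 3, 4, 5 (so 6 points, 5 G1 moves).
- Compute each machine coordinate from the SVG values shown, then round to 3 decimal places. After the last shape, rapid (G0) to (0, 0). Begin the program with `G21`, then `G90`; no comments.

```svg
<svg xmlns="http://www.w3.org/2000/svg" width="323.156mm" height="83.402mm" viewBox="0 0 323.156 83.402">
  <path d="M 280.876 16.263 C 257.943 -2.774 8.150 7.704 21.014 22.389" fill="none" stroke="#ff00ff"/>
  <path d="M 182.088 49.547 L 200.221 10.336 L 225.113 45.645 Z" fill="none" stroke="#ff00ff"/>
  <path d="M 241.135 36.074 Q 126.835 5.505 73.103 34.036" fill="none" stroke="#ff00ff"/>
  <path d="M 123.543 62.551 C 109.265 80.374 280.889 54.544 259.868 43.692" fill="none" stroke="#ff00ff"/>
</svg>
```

G21
G90
G0 X280.876 Y67.139
M3 S888
G01 X243.809 Y75.222 F1153
G01 X175.793 Y77.436
G01 X100.323 Y74.996
G01 X40.898 Y69.117
G01 X21.014 Y61.013
M5
G0 X182.088 Y33.855
M3 S888
G01 X200.221 Y73.066 F1153
G01 X225.113 Y37.757
G01 X182.088 Y33.855
M5
G0 X241.135 Y47.328
M3 S888
G01 X197.838 Y57.192 F1153
G01 X159.386 Y62.327
G01 X125.779 Y62.735
G01 X97.019 Y58.414
G01 X73.103 Y49.366
M5
G0 X123.543 Y20.851
M3 S888
G01 X134.256 Y14.927 F1153
G01 X171.415 Y16.664
G01 X216.851 Y23.251
G01 X252.392 Y31.870
G01 X259.868 Y39.710
M5
G0 X0.000 Y0.000

viewBox `0 0 323.156 83.402` with mm width/height → 1 unit = 1 mm. Flip: y_m = 83.402 − y_svg.

**Shape 1** — `<path>` cubic bezier, stroke `#ff00ff` → cut (S888, F1153). Control points (SVG): P0=(280.876,16.263), P1=(257.943,-2.774), P2=(8.150,7.704), P3=(21.014,22.389); sampled at t=k/5. Machine vertices: (280.876,67.139) → (243.809,75.222) → (175.793,77.436) → (100.323,74.996) → (40.898,69.117) → (21.014,61.013). Open path.

**Shape 2** — `<path>` regular polygon, stroke `#ff00ff` → cut (S888, F1153). Machine vertices: (182.088,33.855) → (200.221,73.066) → (225.113,37.757) → (182.088,33.855). Closed: final G1 returns to the first vertex.

**Shape 3** — `<path>` quadratic bezier, stroke `#ff00ff` → cut (S888, F1153). Control points (SVG): P0=(241.135,36.074), P1=(126.835,5.505), P2=(73.103,34.036); sampled at t=k/5. Machine vertices: (241.135,47.328) → (197.838,57.192) → (159.386,62.327) → (125.779,62.735) → (97.019,58.414) → (73.103,49.366). Open path.

**Shape 4** — `<path>` cubic bezier, stroke `#ff00ff` → cut (S888, F1153). Control points (SVG): P0=(123.543,62.551), P1=(109.265,80.374), P2=(280.889,54.544), P3=(259.868,43.692); sampled at t=k/5. Machine vertices: (123.543,20.851) → (134.256,14.927) → (171.415,16.664) → (216.851,23.251) → (252.392,31.870) → (259.868,39.710). Open path.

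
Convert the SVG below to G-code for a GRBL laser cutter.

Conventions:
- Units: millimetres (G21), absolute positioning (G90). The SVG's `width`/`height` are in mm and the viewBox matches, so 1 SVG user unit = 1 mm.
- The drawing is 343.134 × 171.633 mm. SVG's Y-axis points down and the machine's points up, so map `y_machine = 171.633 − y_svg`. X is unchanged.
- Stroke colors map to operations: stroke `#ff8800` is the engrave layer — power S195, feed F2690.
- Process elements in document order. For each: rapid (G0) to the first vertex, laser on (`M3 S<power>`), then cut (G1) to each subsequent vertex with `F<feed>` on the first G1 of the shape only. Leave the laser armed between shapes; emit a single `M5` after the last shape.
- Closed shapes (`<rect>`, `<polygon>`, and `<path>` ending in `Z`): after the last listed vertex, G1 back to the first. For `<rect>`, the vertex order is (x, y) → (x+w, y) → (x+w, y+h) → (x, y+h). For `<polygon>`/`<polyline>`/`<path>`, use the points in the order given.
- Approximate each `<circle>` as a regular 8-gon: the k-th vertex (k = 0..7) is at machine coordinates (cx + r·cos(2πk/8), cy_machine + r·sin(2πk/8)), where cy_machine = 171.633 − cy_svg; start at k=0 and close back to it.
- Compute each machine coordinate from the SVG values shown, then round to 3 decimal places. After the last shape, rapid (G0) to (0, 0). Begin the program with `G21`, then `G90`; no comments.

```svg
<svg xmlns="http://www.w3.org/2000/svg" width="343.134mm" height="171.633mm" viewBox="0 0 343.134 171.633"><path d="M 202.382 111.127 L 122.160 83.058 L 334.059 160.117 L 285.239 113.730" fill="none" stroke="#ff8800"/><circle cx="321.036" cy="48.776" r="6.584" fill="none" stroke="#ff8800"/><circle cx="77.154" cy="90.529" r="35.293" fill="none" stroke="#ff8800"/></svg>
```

1 u = 1 mm; y_m = 171.633 − y.

[1] `<path>` open polyline, #ff8800→engrave S195 F2690: (202.382,60.506) → (122.160,88.575) → (334.059,11.516) → (285.239,57.903)

[2] `<circle>` circle, #ff8800→engrave S195 F2690: (327.620,122.857) → (325.692,127.513) → (321.036,129.441) → (316.380,127.513) → (314.452,122.857) → (316.380,118.201) → (321.036,116.273) → (325.692,118.201) → (327.620,122.857) (closed)

[3] `<circle>` circle, #ff8800→engrave S195 F2690: (112.447,81.104) → (102.110,106.060) → (77.154,116.397) → (52.198,106.060) → (41.861,81.104) → (52.198,56.148) → (77.154,45.811) → (102.110,56.148) → (112.447,81.104) (closed)

G21
G90
G0 X202.382 Y60.506
M3 S195
G1 X122.160 Y88.575 F2690
G1 X334.059 Y11.516
G1 X285.239 Y57.903
G0 X327.620 Y122.857
M3 S195
G1 X325.692 Y127.513 F2690
G1 X321.036 Y129.441
G1 X316.380 Y127.513
G1 X314.452 Y122.857
G1 X316.380 Y118.201
G1 X321.036 Y116.273
G1 X325.692 Y118.201
G1 X327.620 Y122.857
G0 X112.447 Y81.104
M3 S195
G1 X102.110 Y106.060 F2690
G1 X77.154 Y116.397
G1 X52.198 Y106.060
G1 X41.861 Y81.104
G1 X52.198 Y56.148
G1 X77.154 Y45.811
G1 X102.110 Y56.148
G1 X112.447 Y81.104
M5
G0 X0.000 Y0.000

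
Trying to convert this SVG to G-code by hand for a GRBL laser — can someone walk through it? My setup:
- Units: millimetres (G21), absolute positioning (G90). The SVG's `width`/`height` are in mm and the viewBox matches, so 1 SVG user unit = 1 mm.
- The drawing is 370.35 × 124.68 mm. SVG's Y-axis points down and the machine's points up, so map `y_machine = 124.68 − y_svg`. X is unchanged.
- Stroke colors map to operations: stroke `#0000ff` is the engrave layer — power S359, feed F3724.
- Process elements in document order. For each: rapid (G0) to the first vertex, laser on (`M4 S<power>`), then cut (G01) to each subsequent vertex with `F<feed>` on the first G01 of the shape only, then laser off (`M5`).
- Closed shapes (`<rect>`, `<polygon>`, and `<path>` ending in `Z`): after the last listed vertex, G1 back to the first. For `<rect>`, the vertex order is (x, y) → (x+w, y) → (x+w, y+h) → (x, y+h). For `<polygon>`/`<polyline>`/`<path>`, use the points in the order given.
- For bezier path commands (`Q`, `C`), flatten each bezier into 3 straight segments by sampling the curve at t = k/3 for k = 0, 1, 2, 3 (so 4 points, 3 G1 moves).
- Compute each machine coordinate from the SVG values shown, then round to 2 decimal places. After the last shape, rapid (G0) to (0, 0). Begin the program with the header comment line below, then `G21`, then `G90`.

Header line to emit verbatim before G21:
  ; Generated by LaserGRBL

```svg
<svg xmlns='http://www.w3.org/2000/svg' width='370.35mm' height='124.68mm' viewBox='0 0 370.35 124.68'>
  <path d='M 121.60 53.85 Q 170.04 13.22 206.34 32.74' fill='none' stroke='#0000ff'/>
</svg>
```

; Generated by LaserGRBL
G21
G90
G0 X121.60 Y70.83
M4 S359
G01 X152.54 Y91.23 F3724
G01 X180.79 Y98.27
G01 X206.34 Y91.94
M5
G0 X0.00 Y0.00

1 u = 1 mm; y_m = 124.68 − y.

[1] `<path>` quadratic bezier, #0000ff→engrave S359 F3724: (121.60,70.83) → (152.54,91.23) → (180.79,98.27) → (206.34,91.94)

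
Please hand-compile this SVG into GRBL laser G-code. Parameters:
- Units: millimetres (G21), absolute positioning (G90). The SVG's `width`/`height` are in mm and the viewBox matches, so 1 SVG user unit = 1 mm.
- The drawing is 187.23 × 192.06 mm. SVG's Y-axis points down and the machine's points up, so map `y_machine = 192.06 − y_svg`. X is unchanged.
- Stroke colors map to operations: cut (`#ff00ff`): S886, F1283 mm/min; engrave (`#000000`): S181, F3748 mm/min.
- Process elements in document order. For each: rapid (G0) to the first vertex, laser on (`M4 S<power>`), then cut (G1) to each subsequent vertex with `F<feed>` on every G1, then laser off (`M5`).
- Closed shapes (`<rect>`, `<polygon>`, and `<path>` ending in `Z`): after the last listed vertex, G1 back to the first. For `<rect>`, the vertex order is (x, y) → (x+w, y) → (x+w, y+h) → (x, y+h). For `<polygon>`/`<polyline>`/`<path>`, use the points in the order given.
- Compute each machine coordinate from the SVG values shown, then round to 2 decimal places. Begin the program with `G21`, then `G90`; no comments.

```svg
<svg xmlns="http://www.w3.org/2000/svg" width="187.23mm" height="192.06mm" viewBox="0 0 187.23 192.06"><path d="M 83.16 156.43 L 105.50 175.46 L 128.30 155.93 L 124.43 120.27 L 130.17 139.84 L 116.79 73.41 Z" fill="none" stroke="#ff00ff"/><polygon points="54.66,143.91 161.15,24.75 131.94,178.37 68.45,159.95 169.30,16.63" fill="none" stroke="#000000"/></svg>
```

1 u = 1 mm; y_m = 192.06 − y.

[1] `<path>` closed polygon, #ff00ff→cut S886 F1283: (83.16,35.63) → (105.50,16.60) → (128.30,36.13) → (124.43,71.79) → (130.17,52.22) → (116.79,118.65) → (83.16,35.63) (closed)

[2] `<polygon>` closed polygon, #000000→engrave S181 F3748: (54.66,48.15) → (161.15,167.31) → (131.94,13.69) → (68.45,32.11) → (169.30,175.43) → (54.66,48.15) (closed)

G21
G90
G0 X83.16 Y35.63
M4 S886
G1 X105.50 Y16.60 F1283
G1 X128.30 Y36.13 F1283
G1 X124.43 Y71.79 F1283
G1 X130.17 Y52.22 F1283
G1 X116.79 Y118.65 F1283
G1 X83.16 Y35.63 F1283
M5
G0 X54.66 Y48.15
M4 S181
G1 X161.15 Y167.31 F3748
G1 X131.94 Y13.69 F3748
G1 X68.45 Y32.11 F3748
G1 X169.30 Y175.43 F3748
G1 X54.66 Y48.15 F3748
M5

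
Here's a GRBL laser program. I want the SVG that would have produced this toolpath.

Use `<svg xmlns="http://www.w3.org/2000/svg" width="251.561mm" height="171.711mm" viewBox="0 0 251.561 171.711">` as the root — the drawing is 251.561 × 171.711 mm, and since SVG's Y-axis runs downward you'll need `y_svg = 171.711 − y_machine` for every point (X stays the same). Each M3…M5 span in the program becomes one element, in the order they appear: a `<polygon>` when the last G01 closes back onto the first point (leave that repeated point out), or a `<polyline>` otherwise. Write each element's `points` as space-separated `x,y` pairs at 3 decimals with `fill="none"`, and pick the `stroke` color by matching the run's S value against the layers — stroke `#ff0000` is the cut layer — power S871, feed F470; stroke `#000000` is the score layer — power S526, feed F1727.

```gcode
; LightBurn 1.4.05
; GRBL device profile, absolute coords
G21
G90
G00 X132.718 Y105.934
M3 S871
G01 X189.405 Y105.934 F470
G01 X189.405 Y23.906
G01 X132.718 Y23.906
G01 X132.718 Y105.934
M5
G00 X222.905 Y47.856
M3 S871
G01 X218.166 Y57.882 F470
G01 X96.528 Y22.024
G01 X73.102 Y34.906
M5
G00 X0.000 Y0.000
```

<svg xmlns="http://www.w3.org/2000/svg" width="251.561mm" height="171.711mm" viewBox="0 0 251.561 171.711">
  <polygon points="132.718,65.777 189.405,65.777 189.405,147.805 132.718,147.805" fill="none" stroke="#ff0000"/>
  <polyline points="222.905,123.855 218.166,113.829 96.528,149.687 73.102,136.805" fill="none" stroke="#ff0000"/>
</svg>

y_svg = 171.711 − y_m. Every run uses S871, so all elements get stroke `#ff0000` (cut).

[1] closed run; points: 132.718,65.777 189.405,65.777 189.405,147.805 132.718,147.805

[2] open run; points: 222.905,123.855 218.166,113.829 96.528,149.687 73.102,136.805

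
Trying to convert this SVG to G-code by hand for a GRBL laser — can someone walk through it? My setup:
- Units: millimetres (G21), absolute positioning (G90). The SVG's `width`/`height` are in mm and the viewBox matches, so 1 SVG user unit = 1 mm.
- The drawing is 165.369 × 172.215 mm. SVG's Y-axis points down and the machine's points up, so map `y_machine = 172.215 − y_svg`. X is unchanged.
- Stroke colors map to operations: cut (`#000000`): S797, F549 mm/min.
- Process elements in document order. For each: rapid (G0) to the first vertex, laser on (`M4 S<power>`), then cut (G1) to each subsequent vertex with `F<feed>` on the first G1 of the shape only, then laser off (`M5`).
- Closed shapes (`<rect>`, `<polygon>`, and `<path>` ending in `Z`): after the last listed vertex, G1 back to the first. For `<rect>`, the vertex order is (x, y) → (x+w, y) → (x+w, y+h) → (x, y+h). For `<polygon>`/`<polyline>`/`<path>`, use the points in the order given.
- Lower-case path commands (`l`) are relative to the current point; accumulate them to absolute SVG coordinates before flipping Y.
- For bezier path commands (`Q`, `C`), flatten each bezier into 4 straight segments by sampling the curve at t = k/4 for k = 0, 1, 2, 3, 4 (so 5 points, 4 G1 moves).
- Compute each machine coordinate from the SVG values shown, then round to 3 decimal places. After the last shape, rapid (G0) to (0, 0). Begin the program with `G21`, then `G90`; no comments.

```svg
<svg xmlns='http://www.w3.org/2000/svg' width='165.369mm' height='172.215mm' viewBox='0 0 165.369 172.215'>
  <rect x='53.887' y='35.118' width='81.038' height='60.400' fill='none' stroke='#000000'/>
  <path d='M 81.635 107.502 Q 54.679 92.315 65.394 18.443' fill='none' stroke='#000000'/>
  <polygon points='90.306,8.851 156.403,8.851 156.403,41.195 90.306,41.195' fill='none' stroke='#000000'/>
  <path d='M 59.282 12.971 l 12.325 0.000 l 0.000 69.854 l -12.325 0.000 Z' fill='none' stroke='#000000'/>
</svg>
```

Since the viewBox matches the mm dimensions, user units are millimetres directly. The only transform is the Y-flip y_m = 172.215 − y_svg.

Shape 1 is a rectangle drawn with `<rect>`. Its stroke #000000 means cut at S797, F549. After flipping Y the toolpath is (53.887,137.097) → (134.925,137.097) → (134.925,76.697) → (53.887,76.697) → (53.887,137.097), returning to the start.

Shape 2 is a quadratic bezier drawn with `<path>`. Its stroke #000000 means cut at S797, F549. After flipping Y the toolpath is (81.635,64.713) → (70.511,75.974) → (64.097,94.571) → (62.391,120.504) → (65.394,153.772).

Shape 3 is a rectangle drawn with `<polygon>`. Its stroke #000000 means cut at S797, F549. After flipping Y the toolpath is (90.306,163.364) → (156.403,163.364) → (156.403,131.020) → (90.306,131.020) → (90.306,163.364), returning to the start.

Shape 4 is a rectangle drawn with `<path>`. Its stroke #000000 means cut at S797, F549. After flipping Y the toolpath is (59.282,159.244) → (71.607,159.244) → (71.607,89.390) → (59.282,89.390) → (59.282,159.244), returning to the start.

G21
G90
G0 X53.887 Y137.097
M4 S797
G1 X134.925 Y137.097 F549
G1 X134.925 Y76.697
G1 X53.887 Y76.697
G1 X53.887 Y137.097
M5
G0 X81.635 Y64.713
M4 S797
G1 X70.511 Y75.974 F549
G1 X64.097 Y94.571
G1 X62.391 Y120.504
G1 X65.394 Y153.772
M5
G0 X90.306 Y163.364
M4 S797
G1 X156.403 Y163.364 F549
G1 X156.403 Y131.020
G1 X90.306 Y131.020
G1 X90.306 Y163.364
M5
G0 X59.282 Y159.244
M4 S797
G1 X71.607 Y159.244 F549
G1 X71.607 Y89.390
G1 X59.282 Y89.390
G1 X59.282 Y159.244
M5
G0 X0.000 Y0.000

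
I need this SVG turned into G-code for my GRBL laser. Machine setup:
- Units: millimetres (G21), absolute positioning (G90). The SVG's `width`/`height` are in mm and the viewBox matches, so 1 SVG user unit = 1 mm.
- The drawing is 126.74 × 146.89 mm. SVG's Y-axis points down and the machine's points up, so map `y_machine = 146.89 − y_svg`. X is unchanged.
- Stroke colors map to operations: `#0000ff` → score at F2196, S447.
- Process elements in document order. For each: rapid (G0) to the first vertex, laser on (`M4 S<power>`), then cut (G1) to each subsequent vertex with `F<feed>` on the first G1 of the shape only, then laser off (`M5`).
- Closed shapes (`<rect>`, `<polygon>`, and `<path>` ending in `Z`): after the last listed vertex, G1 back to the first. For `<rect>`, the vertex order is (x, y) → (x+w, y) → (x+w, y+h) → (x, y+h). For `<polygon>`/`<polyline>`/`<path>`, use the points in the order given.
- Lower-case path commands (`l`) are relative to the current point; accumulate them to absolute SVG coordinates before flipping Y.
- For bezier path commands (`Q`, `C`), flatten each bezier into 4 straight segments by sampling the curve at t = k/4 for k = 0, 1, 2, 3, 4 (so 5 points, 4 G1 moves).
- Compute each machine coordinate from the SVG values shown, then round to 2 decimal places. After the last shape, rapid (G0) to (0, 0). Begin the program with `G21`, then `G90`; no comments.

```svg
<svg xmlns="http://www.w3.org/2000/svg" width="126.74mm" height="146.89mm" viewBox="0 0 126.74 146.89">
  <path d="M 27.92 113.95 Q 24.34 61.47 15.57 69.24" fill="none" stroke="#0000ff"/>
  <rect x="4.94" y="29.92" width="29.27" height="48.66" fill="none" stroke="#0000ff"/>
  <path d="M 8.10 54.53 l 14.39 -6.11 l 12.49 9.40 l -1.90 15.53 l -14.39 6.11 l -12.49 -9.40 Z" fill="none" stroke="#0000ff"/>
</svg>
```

Since the viewBox matches the mm dimensions, user units are millimetres directly. The only transform is the Y-flip y_m = 146.89 − y_svg.

Shape 1 is a quadratic bezier drawn with `<path>`. Its stroke #0000ff means score at S447, F2196. After flipping Y the toolpath is (27.92,32.94) → (25.81,55.41) → (23.04,70.36) → (19.63,77.77) → (15.57,77.65).

Shape 2 is a rectangle drawn with `<rect>`. Its stroke #0000ff means score at S447, F2196. After flipping Y the toolpath is (4.94,116.97) → (34.21,116.97) → (34.21,68.31) → (4.94,68.31) → (4.94,116.97), returning to the start.

Shape 3 is a regular polygon drawn with `<path>`. Its stroke #0000ff means score at S447, F2196. After flipping Y the toolpath is (8.10,92.36) → (22.49,98.47) → (34.98,89.07) → (33.08,73.54) → (18.69,67.43) → (6.20,76.83) → (8.10,92.36), returning to the start.

G21
G90
G0 X27.92 Y32.94
M4 S447
G1 X25.81 Y55.41 F2196
G1 X23.04 Y70.36
G1 X19.63 Y77.77
G1 X15.57 Y77.65
M5
G0 X4.94 Y116.97
M4 S447
G1 X34.21 Y116.97 F2196
G1 X34.21 Y68.31
G1 X4.94 Y68.31
G1 X4.94 Y116.97
M5
G0 X8.10 Y92.36
M4 S447
G1 X22.49 Y98.47 F2196
G1 X34.98 Y89.07
G1 X33.08 Y73.54
G1 X18.69 Y67.43
G1 X6.20 Y76.83
G1 X8.10 Y92.36
M5
G0 X0.00 Y0.00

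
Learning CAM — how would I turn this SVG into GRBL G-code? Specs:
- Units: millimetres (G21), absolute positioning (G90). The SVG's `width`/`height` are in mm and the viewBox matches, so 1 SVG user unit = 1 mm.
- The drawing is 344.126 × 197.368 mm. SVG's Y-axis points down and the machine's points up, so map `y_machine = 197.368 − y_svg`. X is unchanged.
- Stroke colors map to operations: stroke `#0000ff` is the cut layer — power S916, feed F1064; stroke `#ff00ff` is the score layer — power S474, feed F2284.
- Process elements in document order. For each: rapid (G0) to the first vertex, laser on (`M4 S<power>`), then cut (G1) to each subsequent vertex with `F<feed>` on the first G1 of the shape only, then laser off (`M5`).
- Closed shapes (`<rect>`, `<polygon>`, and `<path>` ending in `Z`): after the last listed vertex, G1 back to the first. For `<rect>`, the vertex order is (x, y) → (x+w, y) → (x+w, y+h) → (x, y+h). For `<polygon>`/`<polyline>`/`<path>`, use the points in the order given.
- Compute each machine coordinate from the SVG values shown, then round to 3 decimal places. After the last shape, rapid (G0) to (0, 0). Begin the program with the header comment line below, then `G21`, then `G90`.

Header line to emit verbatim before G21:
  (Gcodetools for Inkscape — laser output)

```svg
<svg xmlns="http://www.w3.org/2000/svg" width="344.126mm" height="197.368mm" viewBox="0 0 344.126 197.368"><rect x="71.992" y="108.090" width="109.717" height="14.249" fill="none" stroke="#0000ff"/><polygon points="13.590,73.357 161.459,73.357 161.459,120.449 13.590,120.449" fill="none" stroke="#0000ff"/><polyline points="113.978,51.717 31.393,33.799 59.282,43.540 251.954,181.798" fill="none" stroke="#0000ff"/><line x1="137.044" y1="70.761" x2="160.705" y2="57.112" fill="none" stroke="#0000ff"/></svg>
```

Since the viewBox matches the mm dimensions, user units are millimetres directly. The only transform is the Y-flip y_m = 197.368 − y_svg.

Shape 1 is a rectangle drawn with `<rect>`. Its stroke #0000ff means cut at S916, F1064. After flipping Y the toolpath is (71.992,89.278) → (181.709,89.278) → (181.709,75.029) → (71.992,75.029) → (71.992,89.278), returning to the start.

Shape 2 is a rectangle drawn with `<polygon>`. Its stroke #0000ff means cut at S916, F1064. After flipping Y the toolpath is (13.590,124.011) → (161.459,124.011) → (161.459,76.919) → (13.590,76.919) → (13.590,124.011), returning to the start.

Shape 3 is a open polyline drawn with `<polyline>`. Its stroke #0000ff means cut at S916, F1064. After flipping Y the toolpath is (113.978,145.651) → (31.393,163.569) → (59.282,153.828) → (251.954,15.570).

Shape 4 is a line segment drawn with `<line>`. Its stroke #0000ff means cut at S916, F1064. After flipping Y the toolpath is (137.044,126.607) → (160.705,140.256).

(Gcodetools for Inkscape — laser output)
G21
G90
G0 X71.992 Y89.278
M4 S916
G1 X181.709 Y89.278 F1064
G1 X181.709 Y75.029
G1 X71.992 Y75.029
G1 X71.992 Y89.278
M5
G0 X13.590 Y124.011
M4 S916
G1 X161.459 Y124.011 F1064
G1 X161.459 Y76.919
G1 X13.590 Y76.919
G1 X13.590 Y124.011
M5
G0 X113.978 Y145.651
M4 S916
G1 X31.393 Y163.569 F1064
G1 X59.282 Y153.828
G1 X251.954 Y15.570
M5
G0 X137.044 Y126.607
M4 S916
G1 X160.705 Y140.256 F1064
M5
G0 X0.000 Y0.000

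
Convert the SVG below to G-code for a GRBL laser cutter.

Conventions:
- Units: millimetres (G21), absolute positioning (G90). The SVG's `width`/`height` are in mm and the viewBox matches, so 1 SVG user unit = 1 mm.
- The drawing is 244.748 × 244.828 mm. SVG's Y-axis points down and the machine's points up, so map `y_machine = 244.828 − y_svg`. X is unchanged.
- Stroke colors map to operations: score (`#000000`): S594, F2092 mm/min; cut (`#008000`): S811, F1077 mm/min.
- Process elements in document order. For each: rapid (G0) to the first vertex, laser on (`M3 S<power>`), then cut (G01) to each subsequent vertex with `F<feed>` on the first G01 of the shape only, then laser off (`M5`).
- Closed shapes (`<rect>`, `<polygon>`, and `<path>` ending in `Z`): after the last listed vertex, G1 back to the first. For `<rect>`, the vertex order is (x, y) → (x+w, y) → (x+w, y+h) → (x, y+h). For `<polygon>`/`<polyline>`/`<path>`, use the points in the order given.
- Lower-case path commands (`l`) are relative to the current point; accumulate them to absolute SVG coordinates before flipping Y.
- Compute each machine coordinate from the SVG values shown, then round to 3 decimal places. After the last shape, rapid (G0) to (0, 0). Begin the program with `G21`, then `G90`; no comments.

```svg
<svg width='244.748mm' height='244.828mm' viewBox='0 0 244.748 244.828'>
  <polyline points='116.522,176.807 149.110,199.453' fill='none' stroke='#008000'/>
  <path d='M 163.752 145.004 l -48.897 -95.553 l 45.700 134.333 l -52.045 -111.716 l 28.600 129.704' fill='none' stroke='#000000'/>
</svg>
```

G21
G90
G0 X116.522 Y68.021
M3 S811
G01 X149.110 Y45.375 F1077
M5
G0 X163.752 Y99.824
M3 S594
G01 X114.855 Y195.377 F2092
G01 X160.555 Y61.044
G01 X108.510 Y172.760
G01 X137.110 Y43.056
M5
G0 X0.000 Y0.000

viewBox `0 0 244.748 244.828` with mm width/height → 1 unit = 1 mm. Flip: y_m = 244.828 − y_svg.

**Shape 1** — `<polyline>` line segment, stroke `#008000` → cut (S811, F1077). Machine vertices: (116.522,68.021) → (149.110,45.375). Open path.

**Shape 2** — `<path>` open polyline, stroke `#000000` → score (S594, F2092). Machine vertices: (163.752,99.824) → (114.855,195.377) → (160.555,61.044) → (108.510,172.760) → (137.110,43.056). Open path.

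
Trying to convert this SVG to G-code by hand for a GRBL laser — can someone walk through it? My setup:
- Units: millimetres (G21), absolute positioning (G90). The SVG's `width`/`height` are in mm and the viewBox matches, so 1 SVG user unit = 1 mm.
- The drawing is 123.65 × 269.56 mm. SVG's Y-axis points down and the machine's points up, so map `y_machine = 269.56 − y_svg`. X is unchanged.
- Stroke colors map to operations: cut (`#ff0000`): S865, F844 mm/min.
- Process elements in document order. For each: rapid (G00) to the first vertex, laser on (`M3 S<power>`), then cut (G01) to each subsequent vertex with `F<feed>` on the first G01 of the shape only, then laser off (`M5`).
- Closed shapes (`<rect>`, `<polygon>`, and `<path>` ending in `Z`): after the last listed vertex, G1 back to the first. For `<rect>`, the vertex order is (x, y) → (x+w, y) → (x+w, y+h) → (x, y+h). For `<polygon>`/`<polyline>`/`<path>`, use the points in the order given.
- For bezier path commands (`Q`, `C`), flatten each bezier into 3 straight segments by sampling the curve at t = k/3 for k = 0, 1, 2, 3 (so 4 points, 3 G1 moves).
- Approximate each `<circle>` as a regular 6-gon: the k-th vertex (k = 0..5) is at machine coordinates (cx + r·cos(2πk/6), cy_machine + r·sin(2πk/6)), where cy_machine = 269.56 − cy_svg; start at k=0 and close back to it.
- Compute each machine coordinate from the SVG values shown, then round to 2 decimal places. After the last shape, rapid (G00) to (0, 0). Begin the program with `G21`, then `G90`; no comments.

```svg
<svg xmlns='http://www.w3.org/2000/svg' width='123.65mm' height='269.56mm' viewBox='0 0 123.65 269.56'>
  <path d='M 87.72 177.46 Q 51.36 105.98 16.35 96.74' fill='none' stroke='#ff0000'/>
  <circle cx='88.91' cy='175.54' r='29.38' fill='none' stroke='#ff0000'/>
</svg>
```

1 u = 1 mm; y_m = 269.56 − y.

[1] `<path>` quadratic bezier, #ff0000→cut S865 F844: (87.72,92.10) → (63.63,132.84) → (39.84,159.74) → (16.35,172.82)

[2] `<circle>` circle, #ff0000→cut S865 F844: (118.29,94.02) → (103.60,119.46) → (74.22,119.46) → (59.53,94.02) → (74.22,68.58) → (103.60,68.58) → (118.29,94.02) (closed)

G21
G90
G00 X87.72 Y92.10
M3 S865
G01 X63.63 Y132.84 F844
G01 X39.84 Y159.74
G01 X16.35 Y172.82
M5
G00 X118.29 Y94.02
M3 S865
G01 X103.60 Y119.46 F844
G01 X74.22 Y119.46
G01 X59.53 Y94.02
G01 X74.22 Y68.58
G01 X103.60 Y68.58
G01 X118.29 Y94.02
M5
G00 X0.00 Y0.00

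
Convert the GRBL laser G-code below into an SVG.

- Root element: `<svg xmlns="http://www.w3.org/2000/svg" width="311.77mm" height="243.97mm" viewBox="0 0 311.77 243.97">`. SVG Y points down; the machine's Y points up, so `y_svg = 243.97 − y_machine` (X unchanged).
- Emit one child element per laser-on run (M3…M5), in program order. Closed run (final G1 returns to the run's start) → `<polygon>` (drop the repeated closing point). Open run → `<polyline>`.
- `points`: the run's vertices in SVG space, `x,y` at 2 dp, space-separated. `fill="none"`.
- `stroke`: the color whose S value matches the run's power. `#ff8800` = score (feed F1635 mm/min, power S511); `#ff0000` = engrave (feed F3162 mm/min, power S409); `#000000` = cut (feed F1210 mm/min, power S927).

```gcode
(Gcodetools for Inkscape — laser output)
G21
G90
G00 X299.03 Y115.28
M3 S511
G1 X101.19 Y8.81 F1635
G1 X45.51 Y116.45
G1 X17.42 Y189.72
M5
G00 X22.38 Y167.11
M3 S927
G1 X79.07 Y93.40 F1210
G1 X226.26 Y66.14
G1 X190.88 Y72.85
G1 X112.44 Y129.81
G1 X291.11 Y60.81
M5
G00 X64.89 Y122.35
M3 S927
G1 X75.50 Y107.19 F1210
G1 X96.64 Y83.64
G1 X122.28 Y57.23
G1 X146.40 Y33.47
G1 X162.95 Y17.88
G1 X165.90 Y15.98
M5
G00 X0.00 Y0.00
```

<svg xmlns="http://www.w3.org/2000/svg" width="311.77mm" height="243.97mm" viewBox="0 0 311.77 243.97">
  <polyline points="299.03,128.69 101.19,235.16 45.51,127.52 17.42,54.25" fill="none" stroke="#ff8800"/>
  <polyline points="22.38,76.86 79.07,150.57 226.26,177.83 190.88,171.12 112.44,114.16 291.11,183.16" fill="none" stroke="#000000"/>
  <polyline points="64.89,121.62 75.50,136.78 96.64,160.33 122.28,186.74 146.40,210.50 162.95,226.09 165.90,227.99" fill="none" stroke="#000000"/>
</svg>

Each laser-on run becomes one SVG element. Flip Y back into SVG space with y_svg = 243.97 − y_machine.

Run 1: the run's S511 means `#ff8800` (score). The run is open, so emit a `<polyline>` with points (Y-flipped): 299.03,128.69 101.19,235.16 45.51,127.52 17.42,54.25.

Run 2: S927 ⇒ cut layer `#000000`. The run is open, so emit a `<polyline>` with points (Y-flipped): 22.38,76.86 79.07,150.57 226.26,177.83 190.88,171.12 112.44,114.16 291.11,183.16.

Run 3: the run's S927 means `#000000` (cut). The run is open, so emit a `<polyline>` with points (Y-flipped): 64.89,121.62 75.50,136.78 96.64,160.33 122.28,186.74 146.40,210.50 162.95,226.09 165.90,227.99.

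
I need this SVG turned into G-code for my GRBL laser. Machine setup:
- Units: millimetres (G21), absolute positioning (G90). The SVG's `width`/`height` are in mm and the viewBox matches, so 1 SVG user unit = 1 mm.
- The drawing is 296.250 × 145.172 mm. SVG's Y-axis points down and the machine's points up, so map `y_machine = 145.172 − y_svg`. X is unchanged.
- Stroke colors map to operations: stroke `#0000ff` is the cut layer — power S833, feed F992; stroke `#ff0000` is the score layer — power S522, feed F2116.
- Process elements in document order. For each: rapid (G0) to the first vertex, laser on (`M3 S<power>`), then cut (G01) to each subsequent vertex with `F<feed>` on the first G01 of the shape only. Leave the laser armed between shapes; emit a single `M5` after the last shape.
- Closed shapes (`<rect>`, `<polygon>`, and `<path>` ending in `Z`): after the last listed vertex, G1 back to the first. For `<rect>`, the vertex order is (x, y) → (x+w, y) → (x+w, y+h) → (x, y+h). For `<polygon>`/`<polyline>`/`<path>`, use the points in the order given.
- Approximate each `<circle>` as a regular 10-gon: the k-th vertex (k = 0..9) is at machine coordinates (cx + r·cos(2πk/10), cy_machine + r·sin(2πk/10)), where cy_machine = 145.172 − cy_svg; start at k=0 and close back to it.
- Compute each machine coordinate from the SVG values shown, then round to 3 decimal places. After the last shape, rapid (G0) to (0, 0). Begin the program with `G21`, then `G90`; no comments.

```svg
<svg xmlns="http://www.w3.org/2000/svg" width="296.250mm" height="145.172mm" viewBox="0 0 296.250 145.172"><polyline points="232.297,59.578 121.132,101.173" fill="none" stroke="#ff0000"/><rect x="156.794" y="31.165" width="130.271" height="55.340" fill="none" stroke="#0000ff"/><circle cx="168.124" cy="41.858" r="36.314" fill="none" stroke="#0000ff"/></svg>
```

Since the viewBox matches the mm dimensions, user units are millimetres directly. The only transform is the Y-flip y_m = 145.172 − y_svg.

Shape 1 is a line segment drawn with `<polyline>`. Its stroke #ff0000 means score at S522, F2116. After flipping Y the toolpath is (232.297,85.594) → (121.132,43.999).

Shape 2 is a rectangle drawn with `<rect>`. Its stroke #0000ff means cut at S833, F992. After flipping Y the toolpath is (156.794,114.007) → (287.065,114.007) → (287.065,58.667) → (156.794,58.667) → (156.794,114.007), returning to the start.

Shape 3 is a circle drawn with `<circle>`. Its stroke #0000ff means cut at S833, F992. After flipping Y the toolpath is (204.438,103.314) → (197.503,124.659) → (179.346,137.851) → (156.902,137.851) → (138.745,124.659) → (131.810,103.314) → (138.745,81.969) → (156.902,68.777) → (179.346,68.777) → (197.503,81.969) → (204.438,103.314), returning to the start.

G21
G90
G0 X232.297 Y85.594
M3 S522
G01 X121.132 Y43.999 F2116
G0 X156.794 Y114.007
M3 S833
G01 X287.065 Y114.007 F992
G01 X287.065 Y58.667
G01 X156.794 Y58.667
G01 X156.794 Y114.007
G0 X204.438 Y103.314
M3 S833
G01 X197.503 Y124.659 F992
G01 X179.346 Y137.851
G01 X156.902 Y137.851
G01 X138.745 Y124.659
G01 X131.810 Y103.314
G01 X138.745 Y81.969
G01 X156.902 Y68.777
G01 X179.346 Y68.777
G01 X197.503 Y81.969
G01 X204.438 Y103.314
M5
G0 X0.000 Y0.000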